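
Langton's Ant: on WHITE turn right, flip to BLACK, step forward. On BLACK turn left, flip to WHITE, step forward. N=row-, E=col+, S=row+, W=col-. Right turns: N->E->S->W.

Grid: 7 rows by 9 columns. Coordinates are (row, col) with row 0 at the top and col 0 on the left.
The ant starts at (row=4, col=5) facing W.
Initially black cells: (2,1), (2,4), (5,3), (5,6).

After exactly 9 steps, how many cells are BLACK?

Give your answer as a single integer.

Step 1: on WHITE (4,5): turn R to N, flip to black, move to (3,5). |black|=5
Step 2: on WHITE (3,5): turn R to E, flip to black, move to (3,6). |black|=6
Step 3: on WHITE (3,6): turn R to S, flip to black, move to (4,6). |black|=7
Step 4: on WHITE (4,6): turn R to W, flip to black, move to (4,5). |black|=8
Step 5: on BLACK (4,5): turn L to S, flip to white, move to (5,5). |black|=7
Step 6: on WHITE (5,5): turn R to W, flip to black, move to (5,4). |black|=8
Step 7: on WHITE (5,4): turn R to N, flip to black, move to (4,4). |black|=9
Step 8: on WHITE (4,4): turn R to E, flip to black, move to (4,5). |black|=10
Step 9: on WHITE (4,5): turn R to S, flip to black, move to (5,5). |black|=11

Answer: 11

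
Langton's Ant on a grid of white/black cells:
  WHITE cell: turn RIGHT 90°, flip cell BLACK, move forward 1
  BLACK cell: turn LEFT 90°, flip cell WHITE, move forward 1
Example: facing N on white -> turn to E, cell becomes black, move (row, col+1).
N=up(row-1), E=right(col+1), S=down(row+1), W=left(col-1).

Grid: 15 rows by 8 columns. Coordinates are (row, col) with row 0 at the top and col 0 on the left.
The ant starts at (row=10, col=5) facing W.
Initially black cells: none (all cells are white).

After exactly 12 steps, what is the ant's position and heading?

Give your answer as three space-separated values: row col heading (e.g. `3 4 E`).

Step 1: on WHITE (10,5): turn R to N, flip to black, move to (9,5). |black|=1
Step 2: on WHITE (9,5): turn R to E, flip to black, move to (9,6). |black|=2
Step 3: on WHITE (9,6): turn R to S, flip to black, move to (10,6). |black|=3
Step 4: on WHITE (10,6): turn R to W, flip to black, move to (10,5). |black|=4
Step 5: on BLACK (10,5): turn L to S, flip to white, move to (11,5). |black|=3
Step 6: on WHITE (11,5): turn R to W, flip to black, move to (11,4). |black|=4
Step 7: on WHITE (11,4): turn R to N, flip to black, move to (10,4). |black|=5
Step 8: on WHITE (10,4): turn R to E, flip to black, move to (10,5). |black|=6
Step 9: on WHITE (10,5): turn R to S, flip to black, move to (11,5). |black|=7
Step 10: on BLACK (11,5): turn L to E, flip to white, move to (11,6). |black|=6
Step 11: on WHITE (11,6): turn R to S, flip to black, move to (12,6). |black|=7
Step 12: on WHITE (12,6): turn R to W, flip to black, move to (12,5). |black|=8

Answer: 12 5 W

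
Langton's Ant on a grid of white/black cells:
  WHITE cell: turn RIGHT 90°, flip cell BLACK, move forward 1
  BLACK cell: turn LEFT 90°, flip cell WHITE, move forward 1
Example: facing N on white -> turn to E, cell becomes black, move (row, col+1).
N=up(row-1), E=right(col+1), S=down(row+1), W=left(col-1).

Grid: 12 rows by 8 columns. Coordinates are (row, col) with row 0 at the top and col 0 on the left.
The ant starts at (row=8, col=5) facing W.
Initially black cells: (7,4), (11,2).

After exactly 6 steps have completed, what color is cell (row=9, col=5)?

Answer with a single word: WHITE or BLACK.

Answer: BLACK

Derivation:
Step 1: on WHITE (8,5): turn R to N, flip to black, move to (7,5). |black|=3
Step 2: on WHITE (7,5): turn R to E, flip to black, move to (7,6). |black|=4
Step 3: on WHITE (7,6): turn R to S, flip to black, move to (8,6). |black|=5
Step 4: on WHITE (8,6): turn R to W, flip to black, move to (8,5). |black|=6
Step 5: on BLACK (8,5): turn L to S, flip to white, move to (9,5). |black|=5
Step 6: on WHITE (9,5): turn R to W, flip to black, move to (9,4). |black|=6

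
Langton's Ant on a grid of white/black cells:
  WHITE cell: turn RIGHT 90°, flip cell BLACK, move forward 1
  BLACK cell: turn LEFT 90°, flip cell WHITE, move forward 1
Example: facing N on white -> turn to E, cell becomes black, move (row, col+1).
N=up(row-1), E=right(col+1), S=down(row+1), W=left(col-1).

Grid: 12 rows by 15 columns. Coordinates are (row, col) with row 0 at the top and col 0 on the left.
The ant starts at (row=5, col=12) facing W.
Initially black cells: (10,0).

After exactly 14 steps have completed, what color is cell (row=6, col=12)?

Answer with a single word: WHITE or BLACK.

Answer: BLACK

Derivation:
Step 1: on WHITE (5,12): turn R to N, flip to black, move to (4,12). |black|=2
Step 2: on WHITE (4,12): turn R to E, flip to black, move to (4,13). |black|=3
Step 3: on WHITE (4,13): turn R to S, flip to black, move to (5,13). |black|=4
Step 4: on WHITE (5,13): turn R to W, flip to black, move to (5,12). |black|=5
Step 5: on BLACK (5,12): turn L to S, flip to white, move to (6,12). |black|=4
Step 6: on WHITE (6,12): turn R to W, flip to black, move to (6,11). |black|=5
Step 7: on WHITE (6,11): turn R to N, flip to black, move to (5,11). |black|=6
Step 8: on WHITE (5,11): turn R to E, flip to black, move to (5,12). |black|=7
Step 9: on WHITE (5,12): turn R to S, flip to black, move to (6,12). |black|=8
Step 10: on BLACK (6,12): turn L to E, flip to white, move to (6,13). |black|=7
Step 11: on WHITE (6,13): turn R to S, flip to black, move to (7,13). |black|=8
Step 12: on WHITE (7,13): turn R to W, flip to black, move to (7,12). |black|=9
Step 13: on WHITE (7,12): turn R to N, flip to black, move to (6,12). |black|=10
Step 14: on WHITE (6,12): turn R to E, flip to black, move to (6,13). |black|=11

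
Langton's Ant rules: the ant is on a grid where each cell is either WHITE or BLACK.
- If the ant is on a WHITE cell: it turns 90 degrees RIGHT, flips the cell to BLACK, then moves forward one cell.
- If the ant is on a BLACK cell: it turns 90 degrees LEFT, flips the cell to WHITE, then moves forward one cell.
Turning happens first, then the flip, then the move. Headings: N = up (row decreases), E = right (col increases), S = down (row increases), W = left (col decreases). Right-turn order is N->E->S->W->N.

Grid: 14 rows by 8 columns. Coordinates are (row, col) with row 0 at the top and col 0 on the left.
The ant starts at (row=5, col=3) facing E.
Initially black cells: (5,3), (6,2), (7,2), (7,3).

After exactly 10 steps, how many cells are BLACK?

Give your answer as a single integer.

Step 1: on BLACK (5,3): turn L to N, flip to white, move to (4,3). |black|=3
Step 2: on WHITE (4,3): turn R to E, flip to black, move to (4,4). |black|=4
Step 3: on WHITE (4,4): turn R to S, flip to black, move to (5,4). |black|=5
Step 4: on WHITE (5,4): turn R to W, flip to black, move to (5,3). |black|=6
Step 5: on WHITE (5,3): turn R to N, flip to black, move to (4,3). |black|=7
Step 6: on BLACK (4,3): turn L to W, flip to white, move to (4,2). |black|=6
Step 7: on WHITE (4,2): turn R to N, flip to black, move to (3,2). |black|=7
Step 8: on WHITE (3,2): turn R to E, flip to black, move to (3,3). |black|=8
Step 9: on WHITE (3,3): turn R to S, flip to black, move to (4,3). |black|=9
Step 10: on WHITE (4,3): turn R to W, flip to black, move to (4,2). |black|=10

Answer: 10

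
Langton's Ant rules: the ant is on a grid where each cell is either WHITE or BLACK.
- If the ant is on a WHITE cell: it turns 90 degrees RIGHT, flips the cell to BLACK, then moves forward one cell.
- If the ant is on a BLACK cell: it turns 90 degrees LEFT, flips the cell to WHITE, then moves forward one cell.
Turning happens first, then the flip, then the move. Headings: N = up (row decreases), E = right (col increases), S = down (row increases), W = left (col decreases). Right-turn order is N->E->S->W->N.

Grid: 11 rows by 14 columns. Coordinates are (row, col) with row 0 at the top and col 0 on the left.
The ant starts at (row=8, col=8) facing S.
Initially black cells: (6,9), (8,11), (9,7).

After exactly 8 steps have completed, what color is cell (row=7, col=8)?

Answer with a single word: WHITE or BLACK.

Step 1: on WHITE (8,8): turn R to W, flip to black, move to (8,7). |black|=4
Step 2: on WHITE (8,7): turn R to N, flip to black, move to (7,7). |black|=5
Step 3: on WHITE (7,7): turn R to E, flip to black, move to (7,8). |black|=6
Step 4: on WHITE (7,8): turn R to S, flip to black, move to (8,8). |black|=7
Step 5: on BLACK (8,8): turn L to E, flip to white, move to (8,9). |black|=6
Step 6: on WHITE (8,9): turn R to S, flip to black, move to (9,9). |black|=7
Step 7: on WHITE (9,9): turn R to W, flip to black, move to (9,8). |black|=8
Step 8: on WHITE (9,8): turn R to N, flip to black, move to (8,8). |black|=9

Answer: BLACK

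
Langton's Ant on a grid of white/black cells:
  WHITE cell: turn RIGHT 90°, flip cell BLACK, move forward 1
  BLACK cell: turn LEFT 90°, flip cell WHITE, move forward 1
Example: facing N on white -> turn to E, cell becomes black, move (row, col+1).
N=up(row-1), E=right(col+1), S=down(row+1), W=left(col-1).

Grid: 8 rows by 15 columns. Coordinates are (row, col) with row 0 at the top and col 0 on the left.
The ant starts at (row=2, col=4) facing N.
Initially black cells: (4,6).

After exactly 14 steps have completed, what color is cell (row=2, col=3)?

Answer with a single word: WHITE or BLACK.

Step 1: on WHITE (2,4): turn R to E, flip to black, move to (2,5). |black|=2
Step 2: on WHITE (2,5): turn R to S, flip to black, move to (3,5). |black|=3
Step 3: on WHITE (3,5): turn R to W, flip to black, move to (3,4). |black|=4
Step 4: on WHITE (3,4): turn R to N, flip to black, move to (2,4). |black|=5
Step 5: on BLACK (2,4): turn L to W, flip to white, move to (2,3). |black|=4
Step 6: on WHITE (2,3): turn R to N, flip to black, move to (1,3). |black|=5
Step 7: on WHITE (1,3): turn R to E, flip to black, move to (1,4). |black|=6
Step 8: on WHITE (1,4): turn R to S, flip to black, move to (2,4). |black|=7
Step 9: on WHITE (2,4): turn R to W, flip to black, move to (2,3). |black|=8
Step 10: on BLACK (2,3): turn L to S, flip to white, move to (3,3). |black|=7
Step 11: on WHITE (3,3): turn R to W, flip to black, move to (3,2). |black|=8
Step 12: on WHITE (3,2): turn R to N, flip to black, move to (2,2). |black|=9
Step 13: on WHITE (2,2): turn R to E, flip to black, move to (2,3). |black|=10
Step 14: on WHITE (2,3): turn R to S, flip to black, move to (3,3). |black|=11

Answer: BLACK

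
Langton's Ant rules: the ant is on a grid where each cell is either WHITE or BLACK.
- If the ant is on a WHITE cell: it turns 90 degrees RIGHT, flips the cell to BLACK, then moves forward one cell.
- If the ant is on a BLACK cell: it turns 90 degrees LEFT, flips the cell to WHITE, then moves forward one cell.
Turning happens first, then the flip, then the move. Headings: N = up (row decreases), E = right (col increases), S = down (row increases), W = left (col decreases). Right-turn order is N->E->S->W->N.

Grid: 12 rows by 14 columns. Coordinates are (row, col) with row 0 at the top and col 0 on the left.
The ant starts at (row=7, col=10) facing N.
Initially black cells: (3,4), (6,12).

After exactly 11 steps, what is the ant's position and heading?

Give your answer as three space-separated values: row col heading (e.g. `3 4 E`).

Answer: 8 8 W

Derivation:
Step 1: on WHITE (7,10): turn R to E, flip to black, move to (7,11). |black|=3
Step 2: on WHITE (7,11): turn R to S, flip to black, move to (8,11). |black|=4
Step 3: on WHITE (8,11): turn R to W, flip to black, move to (8,10). |black|=5
Step 4: on WHITE (8,10): turn R to N, flip to black, move to (7,10). |black|=6
Step 5: on BLACK (7,10): turn L to W, flip to white, move to (7,9). |black|=5
Step 6: on WHITE (7,9): turn R to N, flip to black, move to (6,9). |black|=6
Step 7: on WHITE (6,9): turn R to E, flip to black, move to (6,10). |black|=7
Step 8: on WHITE (6,10): turn R to S, flip to black, move to (7,10). |black|=8
Step 9: on WHITE (7,10): turn R to W, flip to black, move to (7,9). |black|=9
Step 10: on BLACK (7,9): turn L to S, flip to white, move to (8,9). |black|=8
Step 11: on WHITE (8,9): turn R to W, flip to black, move to (8,8). |black|=9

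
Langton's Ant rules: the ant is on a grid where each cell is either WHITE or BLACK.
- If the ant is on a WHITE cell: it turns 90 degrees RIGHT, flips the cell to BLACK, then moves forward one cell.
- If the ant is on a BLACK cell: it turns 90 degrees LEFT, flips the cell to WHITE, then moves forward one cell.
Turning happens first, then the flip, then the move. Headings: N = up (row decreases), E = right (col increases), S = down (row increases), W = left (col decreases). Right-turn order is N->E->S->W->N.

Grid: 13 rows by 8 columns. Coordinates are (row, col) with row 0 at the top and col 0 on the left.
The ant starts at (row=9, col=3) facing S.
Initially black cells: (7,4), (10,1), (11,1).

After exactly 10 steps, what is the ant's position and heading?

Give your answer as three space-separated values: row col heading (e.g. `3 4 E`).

Answer: 8 4 N

Derivation:
Step 1: on WHITE (9,3): turn R to W, flip to black, move to (9,2). |black|=4
Step 2: on WHITE (9,2): turn R to N, flip to black, move to (8,2). |black|=5
Step 3: on WHITE (8,2): turn R to E, flip to black, move to (8,3). |black|=6
Step 4: on WHITE (8,3): turn R to S, flip to black, move to (9,3). |black|=7
Step 5: on BLACK (9,3): turn L to E, flip to white, move to (9,4). |black|=6
Step 6: on WHITE (9,4): turn R to S, flip to black, move to (10,4). |black|=7
Step 7: on WHITE (10,4): turn R to W, flip to black, move to (10,3). |black|=8
Step 8: on WHITE (10,3): turn R to N, flip to black, move to (9,3). |black|=9
Step 9: on WHITE (9,3): turn R to E, flip to black, move to (9,4). |black|=10
Step 10: on BLACK (9,4): turn L to N, flip to white, move to (8,4). |black|=9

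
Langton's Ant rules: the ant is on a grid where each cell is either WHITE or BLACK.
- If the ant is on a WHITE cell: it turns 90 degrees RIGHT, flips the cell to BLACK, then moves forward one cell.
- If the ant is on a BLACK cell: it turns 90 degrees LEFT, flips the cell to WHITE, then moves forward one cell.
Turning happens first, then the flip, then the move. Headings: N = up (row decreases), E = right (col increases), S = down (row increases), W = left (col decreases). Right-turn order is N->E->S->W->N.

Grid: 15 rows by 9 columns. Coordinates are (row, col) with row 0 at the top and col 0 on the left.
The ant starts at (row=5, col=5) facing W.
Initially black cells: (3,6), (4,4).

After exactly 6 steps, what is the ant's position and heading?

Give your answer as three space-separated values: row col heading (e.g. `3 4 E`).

Answer: 6 4 W

Derivation:
Step 1: on WHITE (5,5): turn R to N, flip to black, move to (4,5). |black|=3
Step 2: on WHITE (4,5): turn R to E, flip to black, move to (4,6). |black|=4
Step 3: on WHITE (4,6): turn R to S, flip to black, move to (5,6). |black|=5
Step 4: on WHITE (5,6): turn R to W, flip to black, move to (5,5). |black|=6
Step 5: on BLACK (5,5): turn L to S, flip to white, move to (6,5). |black|=5
Step 6: on WHITE (6,5): turn R to W, flip to black, move to (6,4). |black|=6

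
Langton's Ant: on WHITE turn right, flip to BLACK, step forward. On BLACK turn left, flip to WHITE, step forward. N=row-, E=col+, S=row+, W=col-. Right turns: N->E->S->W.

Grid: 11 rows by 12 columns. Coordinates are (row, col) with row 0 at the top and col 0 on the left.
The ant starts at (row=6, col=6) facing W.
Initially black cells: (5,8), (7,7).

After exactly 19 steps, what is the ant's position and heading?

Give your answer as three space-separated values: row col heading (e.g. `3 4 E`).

Step 1: on WHITE (6,6): turn R to N, flip to black, move to (5,6). |black|=3
Step 2: on WHITE (5,6): turn R to E, flip to black, move to (5,7). |black|=4
Step 3: on WHITE (5,7): turn R to S, flip to black, move to (6,7). |black|=5
Step 4: on WHITE (6,7): turn R to W, flip to black, move to (6,6). |black|=6
Step 5: on BLACK (6,6): turn L to S, flip to white, move to (7,6). |black|=5
Step 6: on WHITE (7,6): turn R to W, flip to black, move to (7,5). |black|=6
Step 7: on WHITE (7,5): turn R to N, flip to black, move to (6,5). |black|=7
Step 8: on WHITE (6,5): turn R to E, flip to black, move to (6,6). |black|=8
Step 9: on WHITE (6,6): turn R to S, flip to black, move to (7,6). |black|=9
Step 10: on BLACK (7,6): turn L to E, flip to white, move to (7,7). |black|=8
Step 11: on BLACK (7,7): turn L to N, flip to white, move to (6,7). |black|=7
Step 12: on BLACK (6,7): turn L to W, flip to white, move to (6,6). |black|=6
Step 13: on BLACK (6,6): turn L to S, flip to white, move to (7,6). |black|=5
Step 14: on WHITE (7,6): turn R to W, flip to black, move to (7,5). |black|=6
Step 15: on BLACK (7,5): turn L to S, flip to white, move to (8,5). |black|=5
Step 16: on WHITE (8,5): turn R to W, flip to black, move to (8,4). |black|=6
Step 17: on WHITE (8,4): turn R to N, flip to black, move to (7,4). |black|=7
Step 18: on WHITE (7,4): turn R to E, flip to black, move to (7,5). |black|=8
Step 19: on WHITE (7,5): turn R to S, flip to black, move to (8,5). |black|=9

Answer: 8 5 S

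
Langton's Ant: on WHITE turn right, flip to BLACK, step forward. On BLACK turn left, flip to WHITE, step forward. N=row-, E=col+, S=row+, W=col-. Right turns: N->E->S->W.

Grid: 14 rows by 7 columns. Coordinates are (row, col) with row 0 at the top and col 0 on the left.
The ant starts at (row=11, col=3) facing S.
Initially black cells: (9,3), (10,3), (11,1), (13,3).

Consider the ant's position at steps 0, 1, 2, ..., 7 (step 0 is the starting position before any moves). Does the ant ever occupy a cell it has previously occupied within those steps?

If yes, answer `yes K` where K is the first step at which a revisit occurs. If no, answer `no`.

Step 1: on WHITE (11,3): turn R to W, flip to black, move to (11,2). |black|=5 — new cell
Step 2: on WHITE (11,2): turn R to N, flip to black, move to (10,2). |black|=6 — new cell
Step 3: on WHITE (10,2): turn R to E, flip to black, move to (10,3). |black|=7 — new cell
Step 4: on BLACK (10,3): turn L to N, flip to white, move to (9,3). |black|=6 — new cell
Step 5: on BLACK (9,3): turn L to W, flip to white, move to (9,2). |black|=5 — new cell
Step 6: on WHITE (9,2): turn R to N, flip to black, move to (8,2). |black|=6 — new cell
Step 7: on WHITE (8,2): turn R to E, flip to black, move to (8,3). |black|=7 — new cell
No revisit within 7 steps.

Answer: no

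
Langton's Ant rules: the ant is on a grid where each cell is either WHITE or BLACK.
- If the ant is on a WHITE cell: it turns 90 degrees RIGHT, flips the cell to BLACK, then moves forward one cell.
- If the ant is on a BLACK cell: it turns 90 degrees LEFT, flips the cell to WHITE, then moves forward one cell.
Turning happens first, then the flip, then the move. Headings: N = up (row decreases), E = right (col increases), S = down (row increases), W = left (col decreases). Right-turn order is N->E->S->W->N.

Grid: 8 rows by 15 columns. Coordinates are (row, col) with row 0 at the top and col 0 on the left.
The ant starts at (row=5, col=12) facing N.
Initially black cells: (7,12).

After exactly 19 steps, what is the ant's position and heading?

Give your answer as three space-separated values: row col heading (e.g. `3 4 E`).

Answer: 6 10 W

Derivation:
Step 1: on WHITE (5,12): turn R to E, flip to black, move to (5,13). |black|=2
Step 2: on WHITE (5,13): turn R to S, flip to black, move to (6,13). |black|=3
Step 3: on WHITE (6,13): turn R to W, flip to black, move to (6,12). |black|=4
Step 4: on WHITE (6,12): turn R to N, flip to black, move to (5,12). |black|=5
Step 5: on BLACK (5,12): turn L to W, flip to white, move to (5,11). |black|=4
Step 6: on WHITE (5,11): turn R to N, flip to black, move to (4,11). |black|=5
Step 7: on WHITE (4,11): turn R to E, flip to black, move to (4,12). |black|=6
Step 8: on WHITE (4,12): turn R to S, flip to black, move to (5,12). |black|=7
Step 9: on WHITE (5,12): turn R to W, flip to black, move to (5,11). |black|=8
Step 10: on BLACK (5,11): turn L to S, flip to white, move to (6,11). |black|=7
Step 11: on WHITE (6,11): turn R to W, flip to black, move to (6,10). |black|=8
Step 12: on WHITE (6,10): turn R to N, flip to black, move to (5,10). |black|=9
Step 13: on WHITE (5,10): turn R to E, flip to black, move to (5,11). |black|=10
Step 14: on WHITE (5,11): turn R to S, flip to black, move to (6,11). |black|=11
Step 15: on BLACK (6,11): turn L to E, flip to white, move to (6,12). |black|=10
Step 16: on BLACK (6,12): turn L to N, flip to white, move to (5,12). |black|=9
Step 17: on BLACK (5,12): turn L to W, flip to white, move to (5,11). |black|=8
Step 18: on BLACK (5,11): turn L to S, flip to white, move to (6,11). |black|=7
Step 19: on WHITE (6,11): turn R to W, flip to black, move to (6,10). |black|=8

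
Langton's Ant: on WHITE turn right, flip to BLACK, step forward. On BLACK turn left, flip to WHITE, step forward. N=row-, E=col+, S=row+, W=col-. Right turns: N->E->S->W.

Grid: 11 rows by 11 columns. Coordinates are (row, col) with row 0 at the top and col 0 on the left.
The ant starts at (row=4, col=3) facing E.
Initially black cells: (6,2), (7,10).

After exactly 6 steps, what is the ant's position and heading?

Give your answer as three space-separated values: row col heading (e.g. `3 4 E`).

Answer: 3 4 E

Derivation:
Step 1: on WHITE (4,3): turn R to S, flip to black, move to (5,3). |black|=3
Step 2: on WHITE (5,3): turn R to W, flip to black, move to (5,2). |black|=4
Step 3: on WHITE (5,2): turn R to N, flip to black, move to (4,2). |black|=5
Step 4: on WHITE (4,2): turn R to E, flip to black, move to (4,3). |black|=6
Step 5: on BLACK (4,3): turn L to N, flip to white, move to (3,3). |black|=5
Step 6: on WHITE (3,3): turn R to E, flip to black, move to (3,4). |black|=6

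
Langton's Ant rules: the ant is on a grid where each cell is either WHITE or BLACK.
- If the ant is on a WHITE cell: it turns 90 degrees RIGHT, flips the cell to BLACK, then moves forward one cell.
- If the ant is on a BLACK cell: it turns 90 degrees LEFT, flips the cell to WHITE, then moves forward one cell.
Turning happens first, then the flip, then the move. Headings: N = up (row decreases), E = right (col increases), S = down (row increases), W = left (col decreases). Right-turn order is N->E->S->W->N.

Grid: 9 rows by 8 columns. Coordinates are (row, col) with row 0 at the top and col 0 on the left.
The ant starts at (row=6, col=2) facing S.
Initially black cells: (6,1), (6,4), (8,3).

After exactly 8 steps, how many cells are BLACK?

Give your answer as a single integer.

Answer: 7

Derivation:
Step 1: on WHITE (6,2): turn R to W, flip to black, move to (6,1). |black|=4
Step 2: on BLACK (6,1): turn L to S, flip to white, move to (7,1). |black|=3
Step 3: on WHITE (7,1): turn R to W, flip to black, move to (7,0). |black|=4
Step 4: on WHITE (7,0): turn R to N, flip to black, move to (6,0). |black|=5
Step 5: on WHITE (6,0): turn R to E, flip to black, move to (6,1). |black|=6
Step 6: on WHITE (6,1): turn R to S, flip to black, move to (7,1). |black|=7
Step 7: on BLACK (7,1): turn L to E, flip to white, move to (7,2). |black|=6
Step 8: on WHITE (7,2): turn R to S, flip to black, move to (8,2). |black|=7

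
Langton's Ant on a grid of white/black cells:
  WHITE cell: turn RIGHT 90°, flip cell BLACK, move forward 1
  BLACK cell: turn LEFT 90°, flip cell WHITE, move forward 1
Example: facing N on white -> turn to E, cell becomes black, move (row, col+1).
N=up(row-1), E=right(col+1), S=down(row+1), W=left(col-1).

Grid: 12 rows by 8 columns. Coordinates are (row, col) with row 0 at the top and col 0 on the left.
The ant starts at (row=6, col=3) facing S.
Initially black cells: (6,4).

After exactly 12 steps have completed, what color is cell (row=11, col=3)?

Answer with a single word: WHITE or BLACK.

Step 1: on WHITE (6,3): turn R to W, flip to black, move to (6,2). |black|=2
Step 2: on WHITE (6,2): turn R to N, flip to black, move to (5,2). |black|=3
Step 3: on WHITE (5,2): turn R to E, flip to black, move to (5,3). |black|=4
Step 4: on WHITE (5,3): turn R to S, flip to black, move to (6,3). |black|=5
Step 5: on BLACK (6,3): turn L to E, flip to white, move to (6,4). |black|=4
Step 6: on BLACK (6,4): turn L to N, flip to white, move to (5,4). |black|=3
Step 7: on WHITE (5,4): turn R to E, flip to black, move to (5,5). |black|=4
Step 8: on WHITE (5,5): turn R to S, flip to black, move to (6,5). |black|=5
Step 9: on WHITE (6,5): turn R to W, flip to black, move to (6,4). |black|=6
Step 10: on WHITE (6,4): turn R to N, flip to black, move to (5,4). |black|=7
Step 11: on BLACK (5,4): turn L to W, flip to white, move to (5,3). |black|=6
Step 12: on BLACK (5,3): turn L to S, flip to white, move to (6,3). |black|=5

Answer: WHITE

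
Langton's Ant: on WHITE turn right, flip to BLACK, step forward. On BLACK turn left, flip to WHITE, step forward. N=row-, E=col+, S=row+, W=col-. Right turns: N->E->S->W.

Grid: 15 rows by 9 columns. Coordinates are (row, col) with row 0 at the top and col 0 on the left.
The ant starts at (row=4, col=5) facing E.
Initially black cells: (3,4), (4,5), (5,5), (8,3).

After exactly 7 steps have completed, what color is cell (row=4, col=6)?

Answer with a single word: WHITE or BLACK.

Step 1: on BLACK (4,5): turn L to N, flip to white, move to (3,5). |black|=3
Step 2: on WHITE (3,5): turn R to E, flip to black, move to (3,6). |black|=4
Step 3: on WHITE (3,6): turn R to S, flip to black, move to (4,6). |black|=5
Step 4: on WHITE (4,6): turn R to W, flip to black, move to (4,5). |black|=6
Step 5: on WHITE (4,5): turn R to N, flip to black, move to (3,5). |black|=7
Step 6: on BLACK (3,5): turn L to W, flip to white, move to (3,4). |black|=6
Step 7: on BLACK (3,4): turn L to S, flip to white, move to (4,4). |black|=5

Answer: BLACK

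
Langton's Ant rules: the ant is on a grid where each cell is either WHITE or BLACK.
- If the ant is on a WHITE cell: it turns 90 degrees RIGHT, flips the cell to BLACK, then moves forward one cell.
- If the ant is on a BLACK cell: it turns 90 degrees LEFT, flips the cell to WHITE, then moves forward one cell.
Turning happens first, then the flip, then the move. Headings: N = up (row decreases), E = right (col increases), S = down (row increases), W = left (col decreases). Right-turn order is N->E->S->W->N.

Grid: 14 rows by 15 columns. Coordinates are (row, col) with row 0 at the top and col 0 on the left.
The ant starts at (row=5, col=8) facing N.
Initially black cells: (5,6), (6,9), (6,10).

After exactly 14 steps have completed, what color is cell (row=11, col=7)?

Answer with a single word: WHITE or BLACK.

Step 1: on WHITE (5,8): turn R to E, flip to black, move to (5,9). |black|=4
Step 2: on WHITE (5,9): turn R to S, flip to black, move to (6,9). |black|=5
Step 3: on BLACK (6,9): turn L to E, flip to white, move to (6,10). |black|=4
Step 4: on BLACK (6,10): turn L to N, flip to white, move to (5,10). |black|=3
Step 5: on WHITE (5,10): turn R to E, flip to black, move to (5,11). |black|=4
Step 6: on WHITE (5,11): turn R to S, flip to black, move to (6,11). |black|=5
Step 7: on WHITE (6,11): turn R to W, flip to black, move to (6,10). |black|=6
Step 8: on WHITE (6,10): turn R to N, flip to black, move to (5,10). |black|=7
Step 9: on BLACK (5,10): turn L to W, flip to white, move to (5,9). |black|=6
Step 10: on BLACK (5,9): turn L to S, flip to white, move to (6,9). |black|=5
Step 11: on WHITE (6,9): turn R to W, flip to black, move to (6,8). |black|=6
Step 12: on WHITE (6,8): turn R to N, flip to black, move to (5,8). |black|=7
Step 13: on BLACK (5,8): turn L to W, flip to white, move to (5,7). |black|=6
Step 14: on WHITE (5,7): turn R to N, flip to black, move to (4,7). |black|=7

Answer: WHITE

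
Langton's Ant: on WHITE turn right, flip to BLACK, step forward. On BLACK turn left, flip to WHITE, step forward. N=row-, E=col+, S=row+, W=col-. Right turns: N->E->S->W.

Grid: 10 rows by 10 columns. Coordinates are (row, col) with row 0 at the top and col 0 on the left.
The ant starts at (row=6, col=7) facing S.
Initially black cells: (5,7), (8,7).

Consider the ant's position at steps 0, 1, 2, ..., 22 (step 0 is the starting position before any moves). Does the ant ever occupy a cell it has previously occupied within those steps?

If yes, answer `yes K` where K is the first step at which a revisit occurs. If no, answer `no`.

Answer: yes 7

Derivation:
Step 1: on WHITE (6,7): turn R to W, flip to black, move to (6,6). |black|=3 — new cell
Step 2: on WHITE (6,6): turn R to N, flip to black, move to (5,6). |black|=4 — new cell
Step 3: on WHITE (5,6): turn R to E, flip to black, move to (5,7). |black|=5 — new cell
Step 4: on BLACK (5,7): turn L to N, flip to white, move to (4,7). |black|=4 — new cell
Step 5: on WHITE (4,7): turn R to E, flip to black, move to (4,8). |black|=5 — new cell
Step 6: on WHITE (4,8): turn R to S, flip to black, move to (5,8). |black|=6 — new cell
Step 7: on WHITE (5,8): turn R to W, flip to black, move to (5,7). |black|=7 — REVISIT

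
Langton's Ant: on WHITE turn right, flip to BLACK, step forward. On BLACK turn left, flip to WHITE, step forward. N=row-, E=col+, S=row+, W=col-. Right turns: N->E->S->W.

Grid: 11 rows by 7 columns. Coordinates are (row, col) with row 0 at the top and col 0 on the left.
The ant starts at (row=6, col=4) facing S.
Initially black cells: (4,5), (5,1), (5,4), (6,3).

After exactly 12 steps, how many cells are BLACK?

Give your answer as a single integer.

Step 1: on WHITE (6,4): turn R to W, flip to black, move to (6,3). |black|=5
Step 2: on BLACK (6,3): turn L to S, flip to white, move to (7,3). |black|=4
Step 3: on WHITE (7,3): turn R to W, flip to black, move to (7,2). |black|=5
Step 4: on WHITE (7,2): turn R to N, flip to black, move to (6,2). |black|=6
Step 5: on WHITE (6,2): turn R to E, flip to black, move to (6,3). |black|=7
Step 6: on WHITE (6,3): turn R to S, flip to black, move to (7,3). |black|=8
Step 7: on BLACK (7,3): turn L to E, flip to white, move to (7,4). |black|=7
Step 8: on WHITE (7,4): turn R to S, flip to black, move to (8,4). |black|=8
Step 9: on WHITE (8,4): turn R to W, flip to black, move to (8,3). |black|=9
Step 10: on WHITE (8,3): turn R to N, flip to black, move to (7,3). |black|=10
Step 11: on WHITE (7,3): turn R to E, flip to black, move to (7,4). |black|=11
Step 12: on BLACK (7,4): turn L to N, flip to white, move to (6,4). |black|=10

Answer: 10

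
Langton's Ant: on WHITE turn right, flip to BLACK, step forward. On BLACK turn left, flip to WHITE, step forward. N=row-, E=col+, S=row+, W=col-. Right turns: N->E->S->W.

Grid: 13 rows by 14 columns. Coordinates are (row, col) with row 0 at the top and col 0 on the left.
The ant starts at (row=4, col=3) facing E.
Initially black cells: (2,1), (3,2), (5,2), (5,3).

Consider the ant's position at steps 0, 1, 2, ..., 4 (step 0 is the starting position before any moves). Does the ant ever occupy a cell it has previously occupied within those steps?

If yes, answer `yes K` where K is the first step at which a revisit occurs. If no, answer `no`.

Step 1: on WHITE (4,3): turn R to S, flip to black, move to (5,3). |black|=5 — new cell
Step 2: on BLACK (5,3): turn L to E, flip to white, move to (5,4). |black|=4 — new cell
Step 3: on WHITE (5,4): turn R to S, flip to black, move to (6,4). |black|=5 — new cell
Step 4: on WHITE (6,4): turn R to W, flip to black, move to (6,3). |black|=6 — new cell
No revisit within 4 steps.

Answer: no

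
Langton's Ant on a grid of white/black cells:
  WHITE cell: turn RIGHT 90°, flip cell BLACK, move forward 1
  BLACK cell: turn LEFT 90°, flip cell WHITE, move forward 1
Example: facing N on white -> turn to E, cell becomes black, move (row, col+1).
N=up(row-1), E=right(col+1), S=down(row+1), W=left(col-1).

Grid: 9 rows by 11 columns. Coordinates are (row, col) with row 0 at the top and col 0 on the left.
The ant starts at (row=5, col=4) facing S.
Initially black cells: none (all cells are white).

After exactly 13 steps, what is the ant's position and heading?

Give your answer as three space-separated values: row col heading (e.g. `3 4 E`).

Answer: 5 5 W

Derivation:
Step 1: on WHITE (5,4): turn R to W, flip to black, move to (5,3). |black|=1
Step 2: on WHITE (5,3): turn R to N, flip to black, move to (4,3). |black|=2
Step 3: on WHITE (4,3): turn R to E, flip to black, move to (4,4). |black|=3
Step 4: on WHITE (4,4): turn R to S, flip to black, move to (5,4). |black|=4
Step 5: on BLACK (5,4): turn L to E, flip to white, move to (5,5). |black|=3
Step 6: on WHITE (5,5): turn R to S, flip to black, move to (6,5). |black|=4
Step 7: on WHITE (6,5): turn R to W, flip to black, move to (6,4). |black|=5
Step 8: on WHITE (6,4): turn R to N, flip to black, move to (5,4). |black|=6
Step 9: on WHITE (5,4): turn R to E, flip to black, move to (5,5). |black|=7
Step 10: on BLACK (5,5): turn L to N, flip to white, move to (4,5). |black|=6
Step 11: on WHITE (4,5): turn R to E, flip to black, move to (4,6). |black|=7
Step 12: on WHITE (4,6): turn R to S, flip to black, move to (5,6). |black|=8
Step 13: on WHITE (5,6): turn R to W, flip to black, move to (5,5). |black|=9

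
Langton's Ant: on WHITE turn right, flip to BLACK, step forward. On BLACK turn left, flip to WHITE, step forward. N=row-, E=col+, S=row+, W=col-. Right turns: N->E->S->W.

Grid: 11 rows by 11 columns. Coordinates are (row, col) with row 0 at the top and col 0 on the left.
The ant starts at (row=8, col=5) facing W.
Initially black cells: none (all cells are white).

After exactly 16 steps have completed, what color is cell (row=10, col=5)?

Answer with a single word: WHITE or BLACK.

Step 1: on WHITE (8,5): turn R to N, flip to black, move to (7,5). |black|=1
Step 2: on WHITE (7,5): turn R to E, flip to black, move to (7,6). |black|=2
Step 3: on WHITE (7,6): turn R to S, flip to black, move to (8,6). |black|=3
Step 4: on WHITE (8,6): turn R to W, flip to black, move to (8,5). |black|=4
Step 5: on BLACK (8,5): turn L to S, flip to white, move to (9,5). |black|=3
Step 6: on WHITE (9,5): turn R to W, flip to black, move to (9,4). |black|=4
Step 7: on WHITE (9,4): turn R to N, flip to black, move to (8,4). |black|=5
Step 8: on WHITE (8,4): turn R to E, flip to black, move to (8,5). |black|=6
Step 9: on WHITE (8,5): turn R to S, flip to black, move to (9,5). |black|=7
Step 10: on BLACK (9,5): turn L to E, flip to white, move to (9,6). |black|=6
Step 11: on WHITE (9,6): turn R to S, flip to black, move to (10,6). |black|=7
Step 12: on WHITE (10,6): turn R to W, flip to black, move to (10,5). |black|=8
Step 13: on WHITE (10,5): turn R to N, flip to black, move to (9,5). |black|=9
Step 14: on WHITE (9,5): turn R to E, flip to black, move to (9,6). |black|=10
Step 15: on BLACK (9,6): turn L to N, flip to white, move to (8,6). |black|=9
Step 16: on BLACK (8,6): turn L to W, flip to white, move to (8,5). |black|=8

Answer: BLACK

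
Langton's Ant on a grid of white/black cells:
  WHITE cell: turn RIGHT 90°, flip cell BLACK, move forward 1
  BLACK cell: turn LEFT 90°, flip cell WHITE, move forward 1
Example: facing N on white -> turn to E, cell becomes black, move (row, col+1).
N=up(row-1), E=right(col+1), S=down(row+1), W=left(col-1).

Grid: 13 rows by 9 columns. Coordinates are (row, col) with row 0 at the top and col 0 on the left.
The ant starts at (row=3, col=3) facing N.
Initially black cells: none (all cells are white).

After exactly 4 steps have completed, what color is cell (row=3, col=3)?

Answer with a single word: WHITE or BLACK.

Step 1: on WHITE (3,3): turn R to E, flip to black, move to (3,4). |black|=1
Step 2: on WHITE (3,4): turn R to S, flip to black, move to (4,4). |black|=2
Step 3: on WHITE (4,4): turn R to W, flip to black, move to (4,3). |black|=3
Step 4: on WHITE (4,3): turn R to N, flip to black, move to (3,3). |black|=4

Answer: BLACK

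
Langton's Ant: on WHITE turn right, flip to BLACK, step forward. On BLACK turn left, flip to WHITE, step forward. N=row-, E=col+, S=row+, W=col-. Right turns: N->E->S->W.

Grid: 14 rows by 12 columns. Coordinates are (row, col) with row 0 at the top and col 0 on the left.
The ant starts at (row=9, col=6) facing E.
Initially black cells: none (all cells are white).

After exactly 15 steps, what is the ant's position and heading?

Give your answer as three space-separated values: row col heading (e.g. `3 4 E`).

Step 1: on WHITE (9,6): turn R to S, flip to black, move to (10,6). |black|=1
Step 2: on WHITE (10,6): turn R to W, flip to black, move to (10,5). |black|=2
Step 3: on WHITE (10,5): turn R to N, flip to black, move to (9,5). |black|=3
Step 4: on WHITE (9,5): turn R to E, flip to black, move to (9,6). |black|=4
Step 5: on BLACK (9,6): turn L to N, flip to white, move to (8,6). |black|=3
Step 6: on WHITE (8,6): turn R to E, flip to black, move to (8,7). |black|=4
Step 7: on WHITE (8,7): turn R to S, flip to black, move to (9,7). |black|=5
Step 8: on WHITE (9,7): turn R to W, flip to black, move to (9,6). |black|=6
Step 9: on WHITE (9,6): turn R to N, flip to black, move to (8,6). |black|=7
Step 10: on BLACK (8,6): turn L to W, flip to white, move to (8,5). |black|=6
Step 11: on WHITE (8,5): turn R to N, flip to black, move to (7,5). |black|=7
Step 12: on WHITE (7,5): turn R to E, flip to black, move to (7,6). |black|=8
Step 13: on WHITE (7,6): turn R to S, flip to black, move to (8,6). |black|=9
Step 14: on WHITE (8,6): turn R to W, flip to black, move to (8,5). |black|=10
Step 15: on BLACK (8,5): turn L to S, flip to white, move to (9,5). |black|=9

Answer: 9 5 S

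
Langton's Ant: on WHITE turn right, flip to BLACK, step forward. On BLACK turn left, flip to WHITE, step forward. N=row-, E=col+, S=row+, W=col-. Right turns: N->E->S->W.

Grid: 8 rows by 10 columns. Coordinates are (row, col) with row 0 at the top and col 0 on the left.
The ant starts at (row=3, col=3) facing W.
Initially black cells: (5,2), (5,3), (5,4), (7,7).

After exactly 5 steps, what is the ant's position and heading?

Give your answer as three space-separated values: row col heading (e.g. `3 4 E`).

Step 1: on WHITE (3,3): turn R to N, flip to black, move to (2,3). |black|=5
Step 2: on WHITE (2,3): turn R to E, flip to black, move to (2,4). |black|=6
Step 3: on WHITE (2,4): turn R to S, flip to black, move to (3,4). |black|=7
Step 4: on WHITE (3,4): turn R to W, flip to black, move to (3,3). |black|=8
Step 5: on BLACK (3,3): turn L to S, flip to white, move to (4,3). |black|=7

Answer: 4 3 S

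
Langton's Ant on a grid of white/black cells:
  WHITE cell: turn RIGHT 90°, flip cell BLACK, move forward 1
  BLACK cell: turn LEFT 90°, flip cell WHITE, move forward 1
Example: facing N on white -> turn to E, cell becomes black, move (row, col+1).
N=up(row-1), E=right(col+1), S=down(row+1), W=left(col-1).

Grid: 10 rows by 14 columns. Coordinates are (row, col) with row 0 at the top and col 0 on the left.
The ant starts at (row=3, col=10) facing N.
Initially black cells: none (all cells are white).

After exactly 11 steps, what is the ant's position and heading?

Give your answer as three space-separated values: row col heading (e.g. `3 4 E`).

Answer: 4 8 W

Derivation:
Step 1: on WHITE (3,10): turn R to E, flip to black, move to (3,11). |black|=1
Step 2: on WHITE (3,11): turn R to S, flip to black, move to (4,11). |black|=2
Step 3: on WHITE (4,11): turn R to W, flip to black, move to (4,10). |black|=3
Step 4: on WHITE (4,10): turn R to N, flip to black, move to (3,10). |black|=4
Step 5: on BLACK (3,10): turn L to W, flip to white, move to (3,9). |black|=3
Step 6: on WHITE (3,9): turn R to N, flip to black, move to (2,9). |black|=4
Step 7: on WHITE (2,9): turn R to E, flip to black, move to (2,10). |black|=5
Step 8: on WHITE (2,10): turn R to S, flip to black, move to (3,10). |black|=6
Step 9: on WHITE (3,10): turn R to W, flip to black, move to (3,9). |black|=7
Step 10: on BLACK (3,9): turn L to S, flip to white, move to (4,9). |black|=6
Step 11: on WHITE (4,9): turn R to W, flip to black, move to (4,8). |black|=7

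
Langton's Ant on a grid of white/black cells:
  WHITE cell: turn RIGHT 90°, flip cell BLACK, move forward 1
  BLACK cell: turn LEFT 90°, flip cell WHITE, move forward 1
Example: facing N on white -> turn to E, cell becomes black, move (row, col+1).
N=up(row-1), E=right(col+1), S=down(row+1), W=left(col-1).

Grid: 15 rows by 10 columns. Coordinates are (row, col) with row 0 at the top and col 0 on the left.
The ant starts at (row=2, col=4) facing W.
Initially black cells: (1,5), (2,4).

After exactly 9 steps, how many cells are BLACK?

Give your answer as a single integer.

Step 1: on BLACK (2,4): turn L to S, flip to white, move to (3,4). |black|=1
Step 2: on WHITE (3,4): turn R to W, flip to black, move to (3,3). |black|=2
Step 3: on WHITE (3,3): turn R to N, flip to black, move to (2,3). |black|=3
Step 4: on WHITE (2,3): turn R to E, flip to black, move to (2,4). |black|=4
Step 5: on WHITE (2,4): turn R to S, flip to black, move to (3,4). |black|=5
Step 6: on BLACK (3,4): turn L to E, flip to white, move to (3,5). |black|=4
Step 7: on WHITE (3,5): turn R to S, flip to black, move to (4,5). |black|=5
Step 8: on WHITE (4,5): turn R to W, flip to black, move to (4,4). |black|=6
Step 9: on WHITE (4,4): turn R to N, flip to black, move to (3,4). |black|=7

Answer: 7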